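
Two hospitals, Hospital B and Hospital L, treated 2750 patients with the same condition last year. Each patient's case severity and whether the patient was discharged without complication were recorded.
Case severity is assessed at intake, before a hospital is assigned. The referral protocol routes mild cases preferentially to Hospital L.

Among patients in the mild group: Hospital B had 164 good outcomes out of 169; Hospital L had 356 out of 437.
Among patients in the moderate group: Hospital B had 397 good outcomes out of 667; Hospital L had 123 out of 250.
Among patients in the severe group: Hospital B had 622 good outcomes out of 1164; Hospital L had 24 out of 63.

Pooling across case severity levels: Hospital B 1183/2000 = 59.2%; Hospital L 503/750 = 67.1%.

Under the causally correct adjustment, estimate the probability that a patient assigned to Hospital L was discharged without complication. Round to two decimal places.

The stratified and pooled comparisons disagree (Hospital B wins within each case severity; Hospital L wins overall), so the answer turns on the causal role of case severity.
Case severity differs across hospitals for reasons unrelated to any effect of the hospital itself, and it separately predicts the outcome — a classic confounder. We must compare within case severity levels.
Standardising Hospital L to the population case severity mix: 0.220·356/437 + 0.333·123/250 + 0.446·24/63 = 0.514.

0.51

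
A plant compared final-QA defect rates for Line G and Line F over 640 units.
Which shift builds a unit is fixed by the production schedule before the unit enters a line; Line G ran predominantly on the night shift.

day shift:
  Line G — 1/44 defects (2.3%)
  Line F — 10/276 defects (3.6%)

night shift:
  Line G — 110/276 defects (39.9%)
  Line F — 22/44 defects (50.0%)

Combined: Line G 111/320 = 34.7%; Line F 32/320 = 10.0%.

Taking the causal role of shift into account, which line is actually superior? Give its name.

Since shift is a pre-existing factor (not a product of the line) and it affects the outcome on its own, it is a confounder. The stratified rates, not the pooled rate, identify the causal effect.
Within each level — day shift: 2.3% vs 3.6%; night shift: 39.9% vs 50.0% — Line G is lower every time.

Line G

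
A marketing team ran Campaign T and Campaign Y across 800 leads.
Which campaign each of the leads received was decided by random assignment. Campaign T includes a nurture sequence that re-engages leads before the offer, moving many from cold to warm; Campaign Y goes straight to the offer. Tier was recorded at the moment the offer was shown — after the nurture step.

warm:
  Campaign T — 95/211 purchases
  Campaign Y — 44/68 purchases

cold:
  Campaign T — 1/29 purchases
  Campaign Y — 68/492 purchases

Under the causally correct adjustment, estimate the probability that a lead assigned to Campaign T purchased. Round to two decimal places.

The stratified and pooled comparisons disagree (Campaign Y wins within each engagement tier; Campaign T wins overall), so the answer turns on the causal role of engagement tier.
Because the campaign influences engagement tier, engagement tier is a post-treatment mediator, not a confounder. Stratifying on it would bias the estimate; the causal effect is the crude pooled difference.
So P(outcome | do(Campaign T)) is just the pooled rate for Campaign T: 96/240 = 0.400.

0.40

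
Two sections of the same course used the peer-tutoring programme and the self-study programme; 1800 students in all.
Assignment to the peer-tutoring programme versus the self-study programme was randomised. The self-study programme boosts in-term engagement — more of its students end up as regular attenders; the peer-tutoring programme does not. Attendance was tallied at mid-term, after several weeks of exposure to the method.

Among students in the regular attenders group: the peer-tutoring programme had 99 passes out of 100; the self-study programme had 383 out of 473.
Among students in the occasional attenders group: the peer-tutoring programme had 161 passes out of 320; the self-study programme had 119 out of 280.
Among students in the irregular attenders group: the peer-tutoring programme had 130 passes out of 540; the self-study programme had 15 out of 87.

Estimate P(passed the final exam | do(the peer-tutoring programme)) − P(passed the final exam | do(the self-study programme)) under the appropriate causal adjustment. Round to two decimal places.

-0.21

The distribution of mid-term attendance is itself part of what the teaching method does — it is an intermediate outcome. Holding it fixed would remove that part of the effect; the total effect is the pooled difference.
The causal difference is the pooled difference: 0.406 − 0.615 = -0.209.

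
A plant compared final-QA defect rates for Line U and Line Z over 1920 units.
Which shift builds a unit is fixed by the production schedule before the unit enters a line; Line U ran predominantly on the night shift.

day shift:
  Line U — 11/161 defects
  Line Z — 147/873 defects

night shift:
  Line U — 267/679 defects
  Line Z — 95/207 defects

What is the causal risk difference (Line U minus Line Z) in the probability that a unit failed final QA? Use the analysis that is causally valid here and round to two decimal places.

Line U is lower inside every shift stratum but Line Z is lower in aggregate. Whether to stratify depends on how shift relates to the line.
The imbalance in shift arose from how units were allocated, not from anything the line did; and shift independently affects the outcome. The pooled gap is confounded — condition on shift.
Adjusting over the population distribution of shift: 0.539·(0.068−0.168) + 0.461·(0.393−0.459) = -0.084.

-0.08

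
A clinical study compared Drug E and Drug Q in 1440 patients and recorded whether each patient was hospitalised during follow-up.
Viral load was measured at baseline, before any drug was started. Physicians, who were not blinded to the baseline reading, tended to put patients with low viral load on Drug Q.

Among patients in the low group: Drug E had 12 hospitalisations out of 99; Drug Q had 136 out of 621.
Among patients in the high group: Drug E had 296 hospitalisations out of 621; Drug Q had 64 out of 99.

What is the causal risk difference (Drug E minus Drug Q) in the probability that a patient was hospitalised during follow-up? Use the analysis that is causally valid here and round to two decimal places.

-0.13

Nothing the drug does changes viral load; the imbalance is an allocation artefact. With viral load also predicting the outcome, the pooled figure is confounded, and the within-stratum comparison is the causal one.
Adjusting over the population distribution of viral load: 0.500·(0.121−0.219) + 0.500·(0.477−0.646) = -0.134.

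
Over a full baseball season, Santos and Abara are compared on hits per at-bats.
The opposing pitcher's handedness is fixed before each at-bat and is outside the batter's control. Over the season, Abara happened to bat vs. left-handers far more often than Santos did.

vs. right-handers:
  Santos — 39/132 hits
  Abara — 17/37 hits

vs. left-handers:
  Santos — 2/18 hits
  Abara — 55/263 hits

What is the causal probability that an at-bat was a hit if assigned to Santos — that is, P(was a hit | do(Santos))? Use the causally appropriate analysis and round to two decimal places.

Within every pitcher handedness level Abara has the higher rate, yet pooled Santos does — Simpson's reversal.
Nothing the player does changes pitcher handedness; the imbalance is an allocation artefact. With pitcher handedness also predicting the outcome, the pooled figure is confounded, and the within-stratum comparison is the causal one.
Standardising Santos to the population pitcher handedness mix: 0.376·39/132 + 0.624·2/18 = 0.180.

0.18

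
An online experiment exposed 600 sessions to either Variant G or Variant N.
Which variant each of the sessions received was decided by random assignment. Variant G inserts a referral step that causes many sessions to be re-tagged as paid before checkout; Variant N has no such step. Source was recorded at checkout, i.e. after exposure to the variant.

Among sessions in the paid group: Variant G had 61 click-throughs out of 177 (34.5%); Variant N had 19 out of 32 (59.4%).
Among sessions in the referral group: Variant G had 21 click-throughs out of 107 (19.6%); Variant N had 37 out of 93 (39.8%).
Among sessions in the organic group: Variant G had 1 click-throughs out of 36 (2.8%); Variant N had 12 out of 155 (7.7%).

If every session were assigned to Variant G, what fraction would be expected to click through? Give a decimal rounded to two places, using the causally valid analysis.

0.26

Traffic source is recorded after the variant and is itself shifted by it — it sits on the causal path from variant to outcome. Conditioning on a mediator would strip out part of the effect we want; the pooled comparison gives the total causal effect.
So P(outcome | do(Variant G)) is just the pooled rate for Variant G: 83/320 = 0.259.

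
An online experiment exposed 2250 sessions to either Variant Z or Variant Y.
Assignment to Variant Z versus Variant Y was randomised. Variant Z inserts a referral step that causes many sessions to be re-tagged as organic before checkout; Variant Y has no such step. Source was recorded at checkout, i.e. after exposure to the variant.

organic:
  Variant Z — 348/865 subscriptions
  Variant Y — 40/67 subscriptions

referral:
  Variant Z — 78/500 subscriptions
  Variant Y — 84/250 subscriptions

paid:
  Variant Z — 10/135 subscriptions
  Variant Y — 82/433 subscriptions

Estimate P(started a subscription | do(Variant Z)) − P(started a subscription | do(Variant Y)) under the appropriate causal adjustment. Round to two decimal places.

The traffic source-specific comparison favours Variant Y throughout, but the pooled figures favour Variant Z. The question is whether to condition on traffic source.
Traffic source is recorded after the variant and is itself shifted by it — it sits on the causal path from variant to outcome. Conditioning on a mediator would strip out part of the effect we want; the pooled comparison gives the total causal effect.
The causal difference is the pooled difference: 0.291 − 0.275 = +0.016.

+0.02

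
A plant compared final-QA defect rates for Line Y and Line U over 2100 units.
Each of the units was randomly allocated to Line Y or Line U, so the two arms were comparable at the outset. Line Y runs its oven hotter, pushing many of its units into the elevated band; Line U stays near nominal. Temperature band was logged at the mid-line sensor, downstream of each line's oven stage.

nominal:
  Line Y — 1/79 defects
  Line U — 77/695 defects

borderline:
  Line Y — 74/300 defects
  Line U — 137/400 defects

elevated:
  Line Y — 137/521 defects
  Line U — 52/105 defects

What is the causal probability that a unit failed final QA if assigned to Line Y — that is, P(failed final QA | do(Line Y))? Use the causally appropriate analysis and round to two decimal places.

Stratifying would compare lines among units the lines themselves sorted into in-process temperature band groups — a form of selection on an intermediate. The unconditioned pooled rates give the total causal effect.
So P(outcome | do(Line Y)) is just the pooled rate for Line Y: 212/900 = 0.236.

0.24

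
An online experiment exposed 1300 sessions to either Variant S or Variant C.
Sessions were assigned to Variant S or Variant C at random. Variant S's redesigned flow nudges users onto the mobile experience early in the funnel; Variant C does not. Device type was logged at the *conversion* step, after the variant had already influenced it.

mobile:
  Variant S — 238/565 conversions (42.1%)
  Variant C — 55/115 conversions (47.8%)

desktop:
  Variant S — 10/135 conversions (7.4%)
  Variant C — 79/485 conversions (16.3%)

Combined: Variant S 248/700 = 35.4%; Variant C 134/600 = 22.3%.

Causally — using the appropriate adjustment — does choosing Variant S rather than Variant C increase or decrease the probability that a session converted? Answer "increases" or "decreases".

increases

Within every device type level Variant C has the higher rate, yet pooled Variant S does — Simpson's reversal.
The distribution of device type is itself part of what the variant does — it is an intermediate outcome. Holding it fixed would remove that part of the effect; the total effect is the pooled difference.
Pooled: Variant S 35.4% vs Variant C 22.3%; Variant S is higher overall.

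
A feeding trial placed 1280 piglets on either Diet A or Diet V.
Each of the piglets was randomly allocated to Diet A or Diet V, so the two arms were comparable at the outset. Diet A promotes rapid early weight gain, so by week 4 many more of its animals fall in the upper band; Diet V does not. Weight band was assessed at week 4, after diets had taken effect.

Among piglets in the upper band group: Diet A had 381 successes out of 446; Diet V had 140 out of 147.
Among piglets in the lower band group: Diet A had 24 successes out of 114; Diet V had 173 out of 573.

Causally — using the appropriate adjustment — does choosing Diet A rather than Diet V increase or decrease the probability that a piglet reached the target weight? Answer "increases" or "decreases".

Week-4 weight band lies on the pathway diet → week-4 weight band → outcome, so adjusting for it blocks the indirect effect. For the total causal effect of diet, use the unadjusted pooled rates.
Pooled: Diet A 72.3% vs Diet V 43.5%; Diet A is higher overall.

increases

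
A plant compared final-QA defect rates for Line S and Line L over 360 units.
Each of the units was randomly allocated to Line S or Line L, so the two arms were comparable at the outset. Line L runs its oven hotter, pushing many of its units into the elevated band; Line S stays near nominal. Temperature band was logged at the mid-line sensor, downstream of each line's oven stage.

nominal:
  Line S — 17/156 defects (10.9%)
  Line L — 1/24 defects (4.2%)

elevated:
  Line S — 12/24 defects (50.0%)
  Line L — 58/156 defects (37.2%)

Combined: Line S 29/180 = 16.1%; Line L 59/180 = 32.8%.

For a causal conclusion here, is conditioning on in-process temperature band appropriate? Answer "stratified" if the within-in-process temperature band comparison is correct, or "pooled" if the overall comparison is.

In-process temperature band lies on the pathway line → in-process temperature band → outcome, so adjusting for it blocks the indirect effect. For the total causal effect of line, use the unadjusted pooled rates.
Pooled: Line S 16.1% vs Line L 32.8%; Line S is lower overall.

pooled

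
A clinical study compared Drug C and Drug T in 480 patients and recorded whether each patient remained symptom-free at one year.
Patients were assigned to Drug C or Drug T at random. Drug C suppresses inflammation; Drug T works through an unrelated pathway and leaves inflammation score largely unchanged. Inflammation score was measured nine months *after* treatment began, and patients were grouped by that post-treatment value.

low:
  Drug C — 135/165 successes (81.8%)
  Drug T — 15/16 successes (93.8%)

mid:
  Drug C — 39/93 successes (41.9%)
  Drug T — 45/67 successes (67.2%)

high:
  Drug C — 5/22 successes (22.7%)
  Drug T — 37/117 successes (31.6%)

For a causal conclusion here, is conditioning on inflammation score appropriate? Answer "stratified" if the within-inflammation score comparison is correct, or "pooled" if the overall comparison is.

The inflammation score-specific comparison favours Drug T throughout, but the pooled figures favour Drug C. The question is whether to condition on inflammation score.
Inflammation score is downstream of the drug. One should not condition on a consequence of treatment, so the overall rates are the right comparison.
Pooled: Drug C 63.9% vs Drug T 48.5%; Drug C is higher overall.

pooled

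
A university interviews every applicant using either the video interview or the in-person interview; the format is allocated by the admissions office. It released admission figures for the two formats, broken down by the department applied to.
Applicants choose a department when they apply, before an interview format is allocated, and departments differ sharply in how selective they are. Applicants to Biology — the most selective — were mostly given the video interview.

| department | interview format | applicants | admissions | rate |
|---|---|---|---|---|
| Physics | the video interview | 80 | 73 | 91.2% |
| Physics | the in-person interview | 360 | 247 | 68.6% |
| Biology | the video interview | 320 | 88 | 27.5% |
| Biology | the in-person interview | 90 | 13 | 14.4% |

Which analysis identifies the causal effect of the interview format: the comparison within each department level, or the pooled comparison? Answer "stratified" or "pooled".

stratified

the video interview is higher inside every department stratum but the in-person interview is higher in aggregate. Whether to stratify depends on how department relates to the interview format.
Nothing the interview format does changes department; the imbalance is an allocation artefact. With department also predicting the outcome, the pooled figure is confounded, and the within-stratum comparison is the causal one.
Within each level — Physics: 91.2% vs 68.6%; Biology: 27.5% vs 14.4% — the video interview is higher every time.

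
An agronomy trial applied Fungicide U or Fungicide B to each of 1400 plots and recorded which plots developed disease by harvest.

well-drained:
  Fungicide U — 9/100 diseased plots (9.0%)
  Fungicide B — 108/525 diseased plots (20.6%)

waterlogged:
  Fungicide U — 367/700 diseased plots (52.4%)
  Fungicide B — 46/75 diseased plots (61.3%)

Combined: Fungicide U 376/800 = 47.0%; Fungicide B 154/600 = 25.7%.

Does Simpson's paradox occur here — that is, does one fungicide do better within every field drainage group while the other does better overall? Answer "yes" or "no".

Within each field drainage level (well-drained 9.0% vs 20.6%; waterlogged 52.4% vs 61.3%), Fungicide U has the lower rate every time. Pooled: 47.0% vs 25.7% — Fungicide B has the lower rate overall. The two comparisons disagree.

yes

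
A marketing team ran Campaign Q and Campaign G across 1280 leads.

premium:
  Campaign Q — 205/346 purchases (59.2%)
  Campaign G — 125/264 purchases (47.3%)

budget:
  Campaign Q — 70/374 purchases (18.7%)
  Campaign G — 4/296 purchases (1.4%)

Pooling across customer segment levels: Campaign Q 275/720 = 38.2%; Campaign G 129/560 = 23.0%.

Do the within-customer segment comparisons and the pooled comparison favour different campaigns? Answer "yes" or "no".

no

Within each customer segment level (premium 59.2% vs 47.3%; budget 18.7% vs 1.4%), Campaign Q has the higher rate every time. Pooled: 38.2% vs 23.0% — Campaign Q has the higher rate overall. They agree.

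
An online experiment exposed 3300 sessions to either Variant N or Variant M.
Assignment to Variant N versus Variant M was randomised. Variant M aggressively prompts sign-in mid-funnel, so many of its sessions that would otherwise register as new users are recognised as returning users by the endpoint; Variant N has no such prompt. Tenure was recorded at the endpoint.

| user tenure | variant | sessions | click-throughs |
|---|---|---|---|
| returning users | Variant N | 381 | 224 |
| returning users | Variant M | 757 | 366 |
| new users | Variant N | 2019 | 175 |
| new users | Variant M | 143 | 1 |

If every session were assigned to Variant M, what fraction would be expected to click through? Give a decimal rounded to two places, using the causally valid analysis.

0.41

Variant N is higher inside every user tenure stratum but Variant M is higher in aggregate. Whether to stratify depends on how user tenure relates to the variant.
User tenure is downstream of the variant. One should not condition on a consequence of treatment, so the overall rates are the right comparison.
So P(outcome | do(Variant M)) is just the pooled rate for Variant M: 367/900 = 0.408.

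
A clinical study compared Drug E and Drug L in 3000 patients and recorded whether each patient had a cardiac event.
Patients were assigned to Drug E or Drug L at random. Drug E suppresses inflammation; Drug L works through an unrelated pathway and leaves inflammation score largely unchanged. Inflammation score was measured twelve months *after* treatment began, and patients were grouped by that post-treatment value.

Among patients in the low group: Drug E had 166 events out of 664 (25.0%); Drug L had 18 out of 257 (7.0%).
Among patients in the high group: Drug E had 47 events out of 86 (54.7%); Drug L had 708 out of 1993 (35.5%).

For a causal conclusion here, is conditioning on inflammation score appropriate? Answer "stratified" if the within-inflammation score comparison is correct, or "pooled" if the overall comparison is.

pooled

The distribution of inflammation score is itself part of what the drug does — it is an intermediate outcome. Holding it fixed would remove that part of the effect; the total effect is the pooled difference.
Pooled: Drug E 28.4% vs Drug L 32.3%; Drug E is lower overall.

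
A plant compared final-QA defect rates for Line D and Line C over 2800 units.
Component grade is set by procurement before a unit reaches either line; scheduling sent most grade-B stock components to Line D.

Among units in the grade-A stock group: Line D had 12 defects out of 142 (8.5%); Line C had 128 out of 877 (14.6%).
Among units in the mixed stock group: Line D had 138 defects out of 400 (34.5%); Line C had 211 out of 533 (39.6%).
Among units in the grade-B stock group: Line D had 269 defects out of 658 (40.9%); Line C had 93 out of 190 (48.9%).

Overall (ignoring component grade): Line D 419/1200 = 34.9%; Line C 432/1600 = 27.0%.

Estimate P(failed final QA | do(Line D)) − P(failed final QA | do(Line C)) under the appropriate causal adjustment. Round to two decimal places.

Line D is lower inside every component grade stratum but Line C is lower in aggregate. Whether to stratify depends on how component grade relates to the line.
The imbalance in component grade arose from how units were allocated, not from anything the line did; and component grade independently affects the outcome. The pooled gap is confounded — condition on component grade.
Adjusting over the population distribution of component grade: 0.364·(0.085−0.146) + 0.333·(0.345−0.396) + 0.303·(0.409−0.489) = -0.064.

-0.06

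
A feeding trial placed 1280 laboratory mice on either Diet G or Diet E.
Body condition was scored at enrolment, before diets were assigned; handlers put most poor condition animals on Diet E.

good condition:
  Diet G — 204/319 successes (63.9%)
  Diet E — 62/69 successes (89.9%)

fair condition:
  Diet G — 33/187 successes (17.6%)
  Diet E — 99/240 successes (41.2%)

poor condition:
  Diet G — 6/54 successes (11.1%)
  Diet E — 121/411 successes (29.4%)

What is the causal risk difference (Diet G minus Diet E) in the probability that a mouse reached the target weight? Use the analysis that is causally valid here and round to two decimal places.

Here starting body condition is a common cause — it drives both which diet a case falls under and the outcome. The crude comparison mixes populations; the stratum-specific rates are the causally relevant ones.
Adjusting over the population distribution of starting body condition: 0.303·(0.639−0.899) + 0.334·(0.176−0.412) + 0.363·(0.111−0.294) = -0.224.

-0.22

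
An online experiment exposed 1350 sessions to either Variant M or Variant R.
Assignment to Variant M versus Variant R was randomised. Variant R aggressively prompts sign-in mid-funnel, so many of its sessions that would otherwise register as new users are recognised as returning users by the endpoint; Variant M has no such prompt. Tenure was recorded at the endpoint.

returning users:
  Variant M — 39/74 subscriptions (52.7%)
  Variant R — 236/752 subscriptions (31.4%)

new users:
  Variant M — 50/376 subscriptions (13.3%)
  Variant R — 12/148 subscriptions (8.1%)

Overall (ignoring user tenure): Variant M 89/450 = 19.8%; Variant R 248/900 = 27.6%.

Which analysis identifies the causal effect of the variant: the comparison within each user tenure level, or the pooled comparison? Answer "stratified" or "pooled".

pooled

Within every user tenure level Variant M has the higher rate, yet pooled Variant R does — Simpson's reversal.
User tenure is recorded after the variant and is itself shifted by it — it sits on the causal path from variant to outcome. Conditioning on a mediator would strip out part of the effect we want; the pooled comparison gives the total causal effect.
Pooled: Variant M 19.8% vs Variant R 27.6%; Variant R is higher overall.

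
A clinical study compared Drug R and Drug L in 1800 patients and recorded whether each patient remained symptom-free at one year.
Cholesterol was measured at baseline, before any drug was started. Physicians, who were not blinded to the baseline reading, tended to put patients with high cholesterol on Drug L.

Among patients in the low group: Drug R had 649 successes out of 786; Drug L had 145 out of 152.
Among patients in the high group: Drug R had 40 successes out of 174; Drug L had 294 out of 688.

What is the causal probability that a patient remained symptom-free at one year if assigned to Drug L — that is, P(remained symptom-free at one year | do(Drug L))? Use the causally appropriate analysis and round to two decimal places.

0.70

Drug L is higher inside every cholesterol stratum but Drug R is higher in aggregate. Whether to stratify depends on how cholesterol relates to the drug.
Cholesterol satisfies the back-door criterion: it is not a descendant of the drug, and it blocks the spurious path from drug to outcome. Adjusting for it (i.e., using the within-cholesterol rates) gives the causal effect.
Standardising Drug L to the population cholesterol mix: 0.521·145/152 + 0.479·294/688 = 0.702.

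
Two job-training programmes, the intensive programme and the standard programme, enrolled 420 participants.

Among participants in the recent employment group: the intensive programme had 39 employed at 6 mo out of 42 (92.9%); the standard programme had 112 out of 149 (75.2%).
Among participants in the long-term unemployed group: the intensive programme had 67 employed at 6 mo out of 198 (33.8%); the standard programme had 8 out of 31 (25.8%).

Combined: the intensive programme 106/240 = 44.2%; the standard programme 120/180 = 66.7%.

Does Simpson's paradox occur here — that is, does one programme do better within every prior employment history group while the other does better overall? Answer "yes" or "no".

yes

Within each prior employment history level (recent employment 92.9% vs 75.2%; long-term unemployed 33.8% vs 25.8%), the intensive programme has the higher rate every time. Pooled: 44.2% vs 66.7% — the standard programme has the higher rate overall. The two comparisons disagree.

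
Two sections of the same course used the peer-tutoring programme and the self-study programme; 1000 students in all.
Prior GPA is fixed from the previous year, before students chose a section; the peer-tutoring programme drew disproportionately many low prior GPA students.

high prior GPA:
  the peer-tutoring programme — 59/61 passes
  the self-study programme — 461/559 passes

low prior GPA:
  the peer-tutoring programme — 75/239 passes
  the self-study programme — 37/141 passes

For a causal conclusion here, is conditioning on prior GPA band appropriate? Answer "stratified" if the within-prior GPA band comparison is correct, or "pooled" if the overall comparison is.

Within every prior GPA band level the peer-tutoring programme has the higher rate, yet pooled the self-study programme does — Simpson's reversal.
Prior GPA band satisfies the back-door criterion: it is not a descendant of the teaching method, and it blocks the spurious path from teaching method to outcome. Adjusting for it (i.e., using the within-prior GPA band rates) gives the causal effect.
Within each level — high prior GPA: 96.7% vs 82.5%; low prior GPA: 31.4% vs 26.2% — the peer-tutoring programme is higher every time.

stratified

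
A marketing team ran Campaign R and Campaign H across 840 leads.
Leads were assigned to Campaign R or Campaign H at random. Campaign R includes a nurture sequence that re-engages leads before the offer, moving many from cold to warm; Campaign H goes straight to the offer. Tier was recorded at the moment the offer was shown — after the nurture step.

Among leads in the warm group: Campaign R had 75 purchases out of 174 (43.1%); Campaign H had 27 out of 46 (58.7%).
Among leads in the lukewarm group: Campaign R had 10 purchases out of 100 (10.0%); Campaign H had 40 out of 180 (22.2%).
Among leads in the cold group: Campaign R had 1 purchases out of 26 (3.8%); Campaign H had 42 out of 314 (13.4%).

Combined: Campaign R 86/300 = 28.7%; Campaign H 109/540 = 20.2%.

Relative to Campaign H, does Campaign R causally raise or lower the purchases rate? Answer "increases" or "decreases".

Campaign H is higher inside every engagement tier stratum but Campaign R is higher in aggregate. Whether to stratify depends on how engagement tier relates to the campaign.
Engagement tier here is a post-treatment variable shaped by the campaign; conditioning on it would introduce bias rather than remove it. The overall comparison is the causal one.
Pooled: Campaign R 28.7% vs Campaign H 20.2%; Campaign R is higher overall.

increases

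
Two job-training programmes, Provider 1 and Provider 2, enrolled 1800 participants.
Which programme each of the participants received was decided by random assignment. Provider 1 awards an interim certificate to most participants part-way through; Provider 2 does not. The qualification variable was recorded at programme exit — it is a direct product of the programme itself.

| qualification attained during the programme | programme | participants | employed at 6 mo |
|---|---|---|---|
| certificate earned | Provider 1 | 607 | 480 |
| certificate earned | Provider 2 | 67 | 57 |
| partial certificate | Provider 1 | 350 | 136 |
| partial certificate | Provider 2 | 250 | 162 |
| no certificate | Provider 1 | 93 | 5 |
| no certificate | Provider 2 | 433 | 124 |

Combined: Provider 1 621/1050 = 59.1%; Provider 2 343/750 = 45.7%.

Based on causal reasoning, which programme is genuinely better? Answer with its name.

Within every qualification attained during the programme level Provider 2 has the higher rate, yet pooled Provider 1 does — Simpson's reversal.
Qualification attained during the programme is recorded after the programme and is itself shifted by it — it sits on the causal path from programme to outcome. Conditioning on a mediator would strip out part of the effect we want; the pooled comparison gives the total causal effect.
Pooled: Provider 1 59.1% vs Provider 2 45.7%; Provider 1 is higher overall.

Provider 1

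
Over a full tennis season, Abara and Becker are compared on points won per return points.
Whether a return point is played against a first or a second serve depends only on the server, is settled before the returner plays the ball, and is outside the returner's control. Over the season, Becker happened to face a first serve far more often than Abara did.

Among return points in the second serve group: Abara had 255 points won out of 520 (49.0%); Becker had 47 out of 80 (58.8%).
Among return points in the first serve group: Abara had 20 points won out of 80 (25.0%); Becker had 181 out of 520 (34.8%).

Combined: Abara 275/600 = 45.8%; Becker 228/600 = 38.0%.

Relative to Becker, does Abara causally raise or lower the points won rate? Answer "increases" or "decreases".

Becker is higher inside every serve type stratum but Abara is higher in aggregate. Whether to stratify depends on how serve type relates to the player.
Serve type differs across players for reasons unrelated to any effect of the player itself, and it separately predicts the outcome — a classic confounder. We must compare within serve type levels.
Within each level — second serve: 49.0% vs 58.8%; first serve: 25.0% vs 34.8% — Becker is higher every time.

decreases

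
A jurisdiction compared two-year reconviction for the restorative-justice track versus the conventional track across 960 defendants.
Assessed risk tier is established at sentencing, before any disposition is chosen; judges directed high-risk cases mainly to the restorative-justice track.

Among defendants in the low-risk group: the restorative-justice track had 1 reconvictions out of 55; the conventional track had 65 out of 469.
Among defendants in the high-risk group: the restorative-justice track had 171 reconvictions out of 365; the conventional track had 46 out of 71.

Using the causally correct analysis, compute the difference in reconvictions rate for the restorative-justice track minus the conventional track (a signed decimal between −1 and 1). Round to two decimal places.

The stratified and pooled comparisons disagree (the restorative-justice track wins within each assessed risk tier; the conventional track wins overall), so the answer turns on the causal role of assessed risk tier.
Assessed risk tier differs across dispositions for reasons unrelated to any effect of the disposition itself, and it separately predicts the outcome — a classic confounder. We must compare within assessed risk tier levels.
Adjusting over the population distribution of assessed risk tier: 0.546·(0.018−0.139) + 0.454·(0.468−0.648) = -0.147.

-0.15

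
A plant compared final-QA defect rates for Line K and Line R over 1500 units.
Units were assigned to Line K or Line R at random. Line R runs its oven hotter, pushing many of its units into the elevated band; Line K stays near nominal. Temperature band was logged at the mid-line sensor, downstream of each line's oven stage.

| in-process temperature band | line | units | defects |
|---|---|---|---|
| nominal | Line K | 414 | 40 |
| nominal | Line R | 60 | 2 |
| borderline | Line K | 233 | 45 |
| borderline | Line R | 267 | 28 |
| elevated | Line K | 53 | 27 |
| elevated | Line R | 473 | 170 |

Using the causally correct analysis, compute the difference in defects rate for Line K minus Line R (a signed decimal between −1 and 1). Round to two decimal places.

The in-process temperature band-specific comparison favours Line R throughout, but the pooled figures favour Line K. The question is whether to condition on in-process temperature band.
In-process temperature band is recorded after the line and is itself shifted by it — it sits on the causal path from line to outcome. Conditioning on a mediator would strip out part of the effect we want; the pooled comparison gives the total causal effect.
The causal difference is the pooled difference: 0.160 − 0.250 = -0.090.

-0.09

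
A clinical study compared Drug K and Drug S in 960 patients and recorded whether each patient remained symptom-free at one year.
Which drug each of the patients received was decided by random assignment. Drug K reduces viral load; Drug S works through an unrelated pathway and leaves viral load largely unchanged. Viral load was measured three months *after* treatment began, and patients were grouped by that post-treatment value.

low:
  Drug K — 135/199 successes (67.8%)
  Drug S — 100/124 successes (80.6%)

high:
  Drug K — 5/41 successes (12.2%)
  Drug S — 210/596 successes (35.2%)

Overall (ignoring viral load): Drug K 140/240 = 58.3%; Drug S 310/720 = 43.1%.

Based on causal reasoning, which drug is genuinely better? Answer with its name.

Viral load is recorded after the drug and is itself shifted by it — it sits on the causal path from drug to outcome. Conditioning on a mediator would strip out part of the effect we want; the pooled comparison gives the total causal effect.
Pooled: Drug K 58.3% vs Drug S 43.1%; Drug K is higher overall.

Drug K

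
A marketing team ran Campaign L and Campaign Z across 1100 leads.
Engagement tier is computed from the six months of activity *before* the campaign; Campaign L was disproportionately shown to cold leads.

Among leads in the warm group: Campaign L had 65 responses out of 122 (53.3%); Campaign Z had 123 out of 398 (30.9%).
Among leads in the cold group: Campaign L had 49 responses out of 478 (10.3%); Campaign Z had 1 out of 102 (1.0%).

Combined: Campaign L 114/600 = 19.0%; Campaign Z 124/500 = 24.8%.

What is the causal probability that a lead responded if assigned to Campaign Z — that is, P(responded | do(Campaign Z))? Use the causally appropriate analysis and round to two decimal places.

Engagement tier differs across campaigns for reasons unrelated to any effect of the campaign itself, and it separately predicts the outcome — a classic confounder. We must compare within engagement tier levels.
Standardising Campaign Z to the population engagement tier mix: 0.473·123/398 + 0.527·1/102 = 0.151.

0.15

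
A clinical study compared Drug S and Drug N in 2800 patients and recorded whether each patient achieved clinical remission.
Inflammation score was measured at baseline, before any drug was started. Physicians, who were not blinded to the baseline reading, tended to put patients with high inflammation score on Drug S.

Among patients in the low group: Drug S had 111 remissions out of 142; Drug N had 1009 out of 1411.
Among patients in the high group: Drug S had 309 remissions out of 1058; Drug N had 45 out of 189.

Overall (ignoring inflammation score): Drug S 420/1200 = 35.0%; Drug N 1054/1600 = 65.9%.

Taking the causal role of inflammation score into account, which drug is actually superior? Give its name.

Drug S

Inflammation score differs across drugs for reasons unrelated to any effect of the drug itself, and it separately predicts the outcome — a classic confounder. We must compare within inflammation score levels.
Within each level — low: 78.2% vs 71.5%; high: 29.2% vs 23.8% — Drug S is higher every time.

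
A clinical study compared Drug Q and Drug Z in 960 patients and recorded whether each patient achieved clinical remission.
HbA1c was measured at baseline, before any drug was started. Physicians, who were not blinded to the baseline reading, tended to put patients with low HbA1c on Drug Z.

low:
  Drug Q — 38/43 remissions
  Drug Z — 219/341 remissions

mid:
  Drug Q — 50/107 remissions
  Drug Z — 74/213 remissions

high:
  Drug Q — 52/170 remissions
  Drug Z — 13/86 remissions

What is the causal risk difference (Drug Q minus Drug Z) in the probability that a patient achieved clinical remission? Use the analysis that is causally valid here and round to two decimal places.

+0.18

The HbA1c-specific comparison favours Drug Q throughout, but the pooled figures favour Drug Z. The question is whether to condition on HbA1c.
Nothing the drug does changes HbA1c; the imbalance is an allocation artefact. With HbA1c also predicting the outcome, the pooled figure is confounded, and the within-stratum comparison is the causal one.
Adjusting over the population distribution of HbA1c: 0.400·(0.884−0.642) + 0.333·(0.467−0.347) + 0.267·(0.306−0.151) = +0.178.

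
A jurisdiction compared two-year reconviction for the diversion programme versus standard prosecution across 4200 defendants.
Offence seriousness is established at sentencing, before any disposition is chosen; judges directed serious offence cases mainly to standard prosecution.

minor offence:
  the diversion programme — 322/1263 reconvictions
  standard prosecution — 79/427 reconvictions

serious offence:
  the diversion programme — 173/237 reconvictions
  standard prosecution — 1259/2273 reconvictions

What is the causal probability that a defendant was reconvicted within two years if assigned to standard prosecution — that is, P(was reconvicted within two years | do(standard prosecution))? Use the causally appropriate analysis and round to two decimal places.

0.41

standard prosecution is lower inside every offence seriousness stratum but the diversion programme is lower in aggregate. Whether to stratify depends on how offence seriousness relates to the disposition.
Offence seriousness satisfies the back-door criterion: it is not a descendant of the disposition, and it blocks the spurious path from disposition to outcome. Adjusting for it (i.e., using the within-offence seriousness rates) gives the causal effect.
Standardising standard prosecution to the population offence seriousness mix: 0.402·79/427 + 0.598·1259/2273 = 0.405.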